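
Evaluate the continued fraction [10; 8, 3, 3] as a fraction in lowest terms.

Using pₖ = aₖpₖ₋₁ + pₖ₋₂ and qₖ = aₖqₖ₋₁ + qₖ₋₂:
  k=0: a=10, p=10, q=1
  k=1: a=8, p=81, q=8
  k=2: a=3, p=253, q=25
  k=3: a=3, p=840, q=83

840/83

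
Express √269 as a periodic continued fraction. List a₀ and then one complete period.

a₀ = ⌊√269⌋ = 16.
With m₀=0, d₀=1 and mₖ₊₁ = dₖaₖ − mₖ, dₖ₊₁ = (n − mₖ₊₁²)/dₖ, aₖ₊₁ = ⌊(a₀+mₖ₊₁)/dₖ₊₁⌋:
  k=1: m=16, d=13, a=2
  k=2: m=10, d=13, a=2
  k=3: m=16, d=1, a=32
d=1 and a=2a₀=32 at k=3, so the next step gives (m, d) = (16, 13) again — its k=1 value — and the period has length 3.

[16; 2, 2, 32]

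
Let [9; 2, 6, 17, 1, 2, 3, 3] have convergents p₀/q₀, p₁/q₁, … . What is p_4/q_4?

2233/236

Using pₖ = aₖpₖ₋₁ + pₖ₋₂, qₖ = aₖqₖ₋₁ + qₖ₋₂ (with p₋₁=1, p₋₂=0, q₋₁=0, q₋₂=1):
  k=0: a=9, p=9, q=1
  k=1: a=2, p=19, q=2
  k=2: a=6, p=123, q=13
  k=3: a=17, p=2110, q=223
  k=4: a=1, p=2233, q=236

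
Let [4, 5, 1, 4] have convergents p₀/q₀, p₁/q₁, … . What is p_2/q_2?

25/6

Using pₖ = aₖpₖ₋₁ + pₖ₋₂, qₖ = aₖqₖ₋₁ + qₖ₋₂ (with p₋₁=1, p₋₂=0, q₋₁=0, q₋₂=1):
  k=0: a=4, p=4, q=1
  k=1: a=5, p=21, q=5
  k=2: a=1, p=25, q=6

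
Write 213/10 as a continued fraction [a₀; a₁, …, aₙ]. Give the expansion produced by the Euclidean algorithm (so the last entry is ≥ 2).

[21; 3, 3]

213 = 21*10 + 3
10 = 3*3 + 1
3 = 3*1 + 0  (stop)
So 213/10 = [21; 3, 3].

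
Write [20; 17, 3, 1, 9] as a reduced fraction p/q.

Using pₖ = aₖpₖ₋₁ + pₖ₋₂ and qₖ = aₖqₖ₋₁ + qₖ₋₂:
  k=0: a=20, p=20, q=1
  k=1: a=17, p=341, q=17
  k=2: a=3, p=1043, q=52
  k=3: a=1, p=1384, q=69
  k=4: a=9, p=13499, q=673

13499/673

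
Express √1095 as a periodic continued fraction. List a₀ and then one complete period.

[33; 11, 66]

a₀ = ⌊√1095⌋ = 33.
With m₀=0, d₀=1 and mₖ₊₁ = dₖaₖ − mₖ, dₖ₊₁ = (n − mₖ₊₁²)/dₖ, aₖ₊₁ = ⌊(a₀+mₖ₊₁)/dₖ₊₁⌋:
  k=1: m=33, d=6, a=11
  k=2: m=33, d=1, a=66
d=1 and a=2a₀=66 at k=2, so the next step gives (m, d) = (33, 6) again — its k=1 value — and the period has length 2.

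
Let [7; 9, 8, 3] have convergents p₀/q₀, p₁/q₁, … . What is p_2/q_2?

Using pₖ = aₖpₖ₋₁ + pₖ₋₂, qₖ = aₖqₖ₋₁ + qₖ₋₂ (with p₋₁=1, p₋₂=0, q₋₁=0, q₋₂=1):
  k=0: a=7, p=7, q=1
  k=1: a=9, p=64, q=9
  k=2: a=8, p=519, q=73

519/73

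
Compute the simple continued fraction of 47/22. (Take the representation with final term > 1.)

[2; 7, 3]

47 = 2×22 + 3
22 = 7×3 + 1
3 = 3×1 + 0  (stop)
So 47/22 = [2; 7, 3].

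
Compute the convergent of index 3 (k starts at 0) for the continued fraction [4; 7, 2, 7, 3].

Using pₖ = aₖpₖ₋₁ + pₖ₋₂, qₖ = aₖqₖ₋₁ + qₖ₋₂ (with p₋₁=1, p₋₂=0, q₋₁=0, q₋₂=1):
  k=0: a=4, p=4, q=1
  k=1: a=7, p=29, q=7
  k=2: a=2, p=62, q=15
  k=3: a=7, p=463, q=112

463/112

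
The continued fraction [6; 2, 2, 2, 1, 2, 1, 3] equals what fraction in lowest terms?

Fold from the inside: start with 3/1.
  1 + 1/3 = 4/3
  2 + 3/4 = 11/4
  1 + 4/11 = 15/11
  2 + 11/15 = 41/15
  2 + 15/41 = 97/41
  2 + 41/97 = 235/97
  6 + 97/235 = 1507/235

1507/235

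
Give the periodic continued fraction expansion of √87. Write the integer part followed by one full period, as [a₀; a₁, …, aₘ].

[9; 3, 18]

a₀ = ⌊√87⌋ = 9.
With m₀=0, d₀=1 and mₖ₊₁ = dₖaₖ − mₖ, dₖ₊₁ = (n − mₖ₊₁²)/dₖ, aₖ₊₁ = ⌊(a₀+mₖ₊₁)/dₖ₊₁⌋:
  k=1: m=9, d=6, a=3
  k=2: m=9, d=1, a=18
d=1 and a=2a₀=18 at k=2, so the next step gives (m, d) = (9, 6) again — its k=1 value — and the period has length 2.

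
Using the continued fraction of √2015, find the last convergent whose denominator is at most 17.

√2015 = [44; 1, 7, 1, 88, …] (period length 4).
Convergents:
  p_0/q_0 = 44/1
  p_1/q_1 = 45/1
  p_2/q_2 = 359/8
  p_3/q_3 = 404/9
  p_4/q_4 = 35911/800
q_3 = 9 ≤ 17 < 800 = q_4, so the answer is 404/9.

404/9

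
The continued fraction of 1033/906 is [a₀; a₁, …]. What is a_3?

1033 = 1·906 + 127   →  a_0 = 1
906 = 7·127 + 17   →  a_1 = 7
127 = 7·17 + 8   →  a_2 = 7
17 = 2·8 + 1   →  a_3 = 2

2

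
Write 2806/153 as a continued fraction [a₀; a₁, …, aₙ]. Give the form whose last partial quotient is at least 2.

2806 = 18·153 + 52
153 = 2·52 + 49
52 = 1·49 + 3
49 = 16·3 + 1
3 = 3·1 + 0  (stop)
So 2806/153 = [18; 2, 1, 16, 3].

[18; 2, 1, 16, 3]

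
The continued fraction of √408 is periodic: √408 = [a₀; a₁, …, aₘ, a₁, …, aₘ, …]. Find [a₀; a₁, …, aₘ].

a₀ = ⌊√408⌋ = 20.
With m₀=0, d₀=1 and mₖ₊₁ = dₖaₖ − mₖ, dₖ₊₁ = (n − mₖ₊₁²)/dₖ, aₖ₊₁ = ⌊(a₀+mₖ₊₁)/dₖ₊₁⌋:
  k=1: m=20, d=8, a=5
  k=2: m=20, d=1, a=40
d=1 and a=2a₀=40 at k=2, so the next step gives (m, d) = (20, 8) again — its k=1 value — and the period has length 2.

[20; 5, 40]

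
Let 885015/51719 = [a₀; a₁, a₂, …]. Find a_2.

1

885015 = 17·51719 + 5792   →  a_0 = 17
51719 = 8·5792 + 5383   →  a_1 = 8
5792 = 1·5383 + 409   →  a_2 = 1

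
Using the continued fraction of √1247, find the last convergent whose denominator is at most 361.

√1247 = [35; 3, 5, 9, 1, 9, 5, 3, 70, …] (period length 8).
Convergents:
  p_0/q_0 = 35/1
  p_1/q_1 = 106/3
  p_2/q_2 = 565/16
  p_3/q_3 = 5191/147
  p_4/q_4 = 5756/163
  p_5/q_5 = 56995/1614
q_4 = 163 ≤ 361 < 1614 = q_5, so the answer is 5756/163.

5756/163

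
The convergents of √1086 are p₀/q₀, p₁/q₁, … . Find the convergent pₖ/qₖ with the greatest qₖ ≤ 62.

725/22

√1086 = [32; 1, 20, 1, 64, …] (period length 4).
Convergents:
  p_0/q_0 = 32/1
  p_1/q_1 = 33/1
  p_2/q_2 = 692/21
  p_3/q_3 = 725/22
  p_4/q_4 = 47092/1429
q_3 = 22 ≤ 62 < 1429 = q_4, so the answer is 725/22.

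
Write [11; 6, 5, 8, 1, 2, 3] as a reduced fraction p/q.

30772/2757

Using pₖ = aₖpₖ₋₁ + pₖ₋₂ and qₖ = aₖqₖ₋₁ + qₖ₋₂:
  k=0: a=11, p=11, q=1
  k=1: a=6, p=67, q=6
  k=2: a=5, p=346, q=31
  k=3: a=8, p=2835, q=254
  k=4: a=1, p=3181, q=285
  k=5: a=2, p=9197, q=824
  k=6: a=3, p=30772, q=2757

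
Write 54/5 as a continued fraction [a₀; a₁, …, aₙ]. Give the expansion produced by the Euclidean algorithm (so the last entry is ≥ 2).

[10; 1, 4]

54 = 10·5 + 4
5 = 1·4 + 1
4 = 4·1 + 0  (stop)
So 54/5 = [10; 1, 4].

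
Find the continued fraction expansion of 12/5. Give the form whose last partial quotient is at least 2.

[2; 2, 2]

12 = 2×5 + 2
5 = 2×2 + 1
2 = 2×1 + 0  (stop)
So 12/5 = [2; 2, 2].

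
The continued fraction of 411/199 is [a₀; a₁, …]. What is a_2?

411 = 2·199 + 13   →  a_0 = 2
199 = 15·13 + 4   →  a_1 = 15
13 = 3·4 + 1   →  a_2 = 3

3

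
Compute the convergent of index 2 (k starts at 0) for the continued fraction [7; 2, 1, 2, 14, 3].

Using pₖ = aₖpₖ₋₁ + pₖ₋₂, qₖ = aₖqₖ₋₁ + qₖ₋₂ (with p₋₁=1, p₋₂=0, q₋₁=0, q₋₂=1):
  k=0: a=7, p=7, q=1
  k=1: a=2, p=15, q=2
  k=2: a=1, p=22, q=3

22/3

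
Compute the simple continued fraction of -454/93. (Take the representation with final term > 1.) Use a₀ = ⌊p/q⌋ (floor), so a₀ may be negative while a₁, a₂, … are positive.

-454 = -5*93 + 11
93 = 8*11 + 5
11 = 2*5 + 1
5 = 5*1 + 0  (stop)
So -454/93 = [-5; 8, 2, 5].

[-5; 8, 2, 5]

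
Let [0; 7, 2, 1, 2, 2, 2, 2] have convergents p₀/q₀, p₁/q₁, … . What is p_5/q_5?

19/140

Using pₖ = aₖpₖ₋₁ + pₖ₋₂, qₖ = aₖqₖ₋₁ + qₖ₋₂ (with p₋₁=1, p₋₂=0, q₋₁=0, q₋₂=1):
  k=0: a=0, p=0, q=1
  k=1: a=7, p=1, q=7
  k=2: a=2, p=2, q=15
  k=3: a=1, p=3, q=22
  k=4: a=2, p=8, q=59
  k=5: a=2, p=19, q=140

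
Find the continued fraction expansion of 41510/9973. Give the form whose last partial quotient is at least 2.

[4; 6, 6, 9, 2, 6, 2]

41510 = 4×9973 + 1618
9973 = 6×1618 + 265
1618 = 6×265 + 28
265 = 9×28 + 13
28 = 2×13 + 2
13 = 6×2 + 1
2 = 2×1 + 0  (stop)
So 41510/9973 = [4; 6, 6, 9, 2, 6, 2].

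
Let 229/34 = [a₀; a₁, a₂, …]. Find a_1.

229 = 6·34 + 25   →  a_0 = 6
34 = 1·25 + 9   →  a_1 = 1

1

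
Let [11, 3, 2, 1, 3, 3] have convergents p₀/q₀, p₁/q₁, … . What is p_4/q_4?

418/37

Using pₖ = aₖpₖ₋₁ + pₖ₋₂, qₖ = aₖqₖ₋₁ + qₖ₋₂ (with p₋₁=1, p₋₂=0, q₋₁=0, q₋₂=1):
  k=0: a=11, p=11, q=1
  k=1: a=3, p=34, q=3
  k=2: a=2, p=79, q=7
  k=3: a=1, p=113, q=10
  k=4: a=3, p=418, q=37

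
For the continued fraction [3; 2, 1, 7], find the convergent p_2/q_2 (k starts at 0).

10/3

Using pₖ = aₖpₖ₋₁ + pₖ₋₂, qₖ = aₖqₖ₋₁ + qₖ₋₂ (with p₋₁=1, p₋₂=0, q₋₁=0, q₋₂=1):
  k=0: a=3, p=3, q=1
  k=1: a=2, p=7, q=2
  k=2: a=1, p=10, q=3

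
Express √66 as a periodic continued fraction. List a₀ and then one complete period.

a₀ = ⌊√66⌋ = 8.

[8; 8, 16]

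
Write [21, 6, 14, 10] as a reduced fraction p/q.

Using pₖ = aₖpₖ₋₁ + pₖ₋₂ and qₖ = aₖqₖ₋₁ + qₖ₋₂:
  k=0: a=21, p=21, q=1
  k=1: a=6, p=127, q=6
  k=2: a=14, p=1799, q=85
  k=3: a=10, p=18117, q=856

18117/856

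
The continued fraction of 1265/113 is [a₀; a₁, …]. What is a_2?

7

1265 = 11·113 + 22   →  a_0 = 11
113 = 5·22 + 3   →  a_1 = 5
22 = 7·3 + 1   →  a_2 = 7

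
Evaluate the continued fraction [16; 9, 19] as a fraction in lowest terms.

2771/172

Using pₖ = aₖpₖ₋₁ + pₖ₋₂ and qₖ = aₖqₖ₋₁ + qₖ₋₂:
  k=0: a=16, p=16, q=1
  k=1: a=9, p=145, q=9
  k=2: a=19, p=2771, q=172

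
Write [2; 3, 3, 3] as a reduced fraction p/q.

Using pₖ = aₖpₖ₋₁ + pₖ₋₂ and qₖ = aₖqₖ₋₁ + qₖ₋₂:
  k=0: a=2, p=2, q=1
  k=1: a=3, p=7, q=3
  k=2: a=3, p=23, q=10
  k=3: a=3, p=76, q=33

76/33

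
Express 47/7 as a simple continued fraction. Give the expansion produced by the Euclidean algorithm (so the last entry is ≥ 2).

47 = 6·7 + 5
7 = 1·5 + 2
5 = 2·2 + 1
2 = 2·1 + 0  (stop)
So 47/7 = [6; 1, 2, 2].

[6; 1, 2, 2]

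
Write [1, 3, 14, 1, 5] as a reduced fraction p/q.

Fold from the inside: start with 5/1.
  1 + 1/5 = 6/5
  14 + 5/6 = 89/6
  3 + 6/89 = 273/89
  1 + 89/273 = 362/273

362/273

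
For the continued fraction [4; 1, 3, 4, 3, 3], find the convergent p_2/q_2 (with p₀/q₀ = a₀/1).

19/4

Using pₖ = aₖpₖ₋₁ + pₖ₋₂, qₖ = aₖqₖ₋₁ + qₖ₋₂ (with p₋₁=1, p₋₂=0, q₋₁=0, q₋₂=1):
  k=0: a=4, p=4, q=1
  k=1: a=1, p=5, q=1
  k=2: a=3, p=19, q=4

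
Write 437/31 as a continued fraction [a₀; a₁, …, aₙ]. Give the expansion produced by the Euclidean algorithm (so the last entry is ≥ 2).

437 = 14×31 + 3
31 = 10×3 + 1
3 = 3×1 + 0  (stop)
So 437/31 = [14; 10, 3].

[14; 10, 3]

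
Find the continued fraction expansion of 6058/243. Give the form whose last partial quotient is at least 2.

6058 = 24·243 + 226
243 = 1·226 + 17
226 = 13·17 + 5
17 = 3·5 + 2
5 = 2·2 + 1
2 = 2·1 + 0  (stop)
So 6058/243 = [24; 1, 13, 3, 2, 2].

[24; 1, 13, 3, 2, 2]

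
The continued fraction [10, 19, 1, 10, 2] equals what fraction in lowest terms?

4603/458

Fold from the inside: start with 2/1.
  10 + 1/2 = 21/2
  1 + 2/21 = 23/21
  19 + 21/23 = 458/23
  10 + 23/458 = 4603/458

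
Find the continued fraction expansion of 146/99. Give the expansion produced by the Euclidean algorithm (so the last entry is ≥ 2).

146 = 1*99 + 47
99 = 2*47 + 5
47 = 9*5 + 2
5 = 2*2 + 1
2 = 2*1 + 0  (stop)
So 146/99 = [1; 2, 9, 2, 2].

[1; 2, 9, 2, 2]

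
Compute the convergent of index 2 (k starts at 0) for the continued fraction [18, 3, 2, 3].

128/7

Using pₖ = aₖpₖ₋₁ + pₖ₋₂, qₖ = aₖqₖ₋₁ + qₖ₋₂ (with p₋₁=1, p₋₂=0, q₋₁=0, q₋₂=1):
  k=0: a=18, p=18, q=1
  k=1: a=3, p=55, q=3
  k=2: a=2, p=128, q=7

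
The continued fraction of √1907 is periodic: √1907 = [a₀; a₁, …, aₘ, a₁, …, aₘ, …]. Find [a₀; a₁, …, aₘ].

a₀ = ⌊√1907⌋ = 43.
With m₀=0, d₀=1 and mₖ₊₁ = dₖaₖ − mₖ, dₖ₊₁ = (n − mₖ₊₁²)/dₖ, aₖ₊₁ = ⌊(a₀+mₖ₊₁)/dₖ₊₁⌋:
  k=1: m=43, d=58, a=1
  k=2: m=15, d=29, a=2
  k=3: m=43, d=2, a=43
  k=4: m=43, d=29, a=2
  k=5: m=15, d=58, a=1
  k=6: m=43, d=1, a=86
d=1 and a=2a₀=86 at k=6, so the next step gives (m, d) = (43, 58) again — its k=1 value — and the period has length 6.

[43; 1, 2, 43, 2, 1, 86]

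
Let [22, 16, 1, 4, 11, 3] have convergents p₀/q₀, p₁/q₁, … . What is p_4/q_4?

Using pₖ = aₖpₖ₋₁ + pₖ₋₂, qₖ = aₖqₖ₋₁ + qₖ₋₂ (with p₋₁=1, p₋₂=0, q₋₁=0, q₋₂=1):
  k=0: a=22, p=22, q=1
  k=1: a=16, p=353, q=16
  k=2: a=1, p=375, q=17
  k=3: a=4, p=1853, q=84
  k=4: a=11, p=20758, q=941

20758/941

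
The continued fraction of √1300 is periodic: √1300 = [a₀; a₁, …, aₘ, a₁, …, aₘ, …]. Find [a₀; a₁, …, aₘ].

[36; 18, 72]

a₀ = ⌊√1300⌋ = 36.
With m₀=0, d₀=1 and mₖ₊₁ = dₖaₖ − mₖ, dₖ₊₁ = (n − mₖ₊₁²)/dₖ, aₖ₊₁ = ⌊(a₀+mₖ₊₁)/dₖ₊₁⌋:
  k=1: m=36, d=4, a=18
  k=2: m=36, d=1, a=72
d=1 and a=2a₀=72 at k=2, so the next step gives (m, d) = (36, 4) again — its k=1 value — and the period has length 2.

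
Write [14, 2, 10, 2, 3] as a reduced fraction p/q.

Fold from the inside: start with 3/1.
  2 + 1/3 = 7/3
  10 + 3/7 = 73/7
  2 + 7/73 = 153/73
  14 + 73/153 = 2215/153

2215/153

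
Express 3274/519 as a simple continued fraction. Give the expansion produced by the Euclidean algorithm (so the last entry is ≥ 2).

3274 = 6×519 + 160
519 = 3×160 + 39
160 = 4×39 + 4
39 = 9×4 + 3
4 = 1×3 + 1
3 = 3×1 + 0  (stop)
So 3274/519 = [6; 3, 4, 9, 1, 3].

[6; 3, 4, 9, 1, 3]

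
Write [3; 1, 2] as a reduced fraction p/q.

Fold from the inside: start with 2/1.
  1 + 1/2 = 3/2
  3 + 2/3 = 11/3

11/3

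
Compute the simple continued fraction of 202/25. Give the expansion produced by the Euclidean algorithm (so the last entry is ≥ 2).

[8; 12, 2]

202 = 8·25 + 2
25 = 12·2 + 1
2 = 2·1 + 0  (stop)
So 202/25 = [8; 12, 2].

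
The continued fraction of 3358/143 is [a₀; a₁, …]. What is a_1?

3358 = 23·143 + 69   →  a_0 = 23
143 = 2·69 + 5   →  a_1 = 2

2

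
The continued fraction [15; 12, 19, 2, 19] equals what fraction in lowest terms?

Using pₖ = aₖpₖ₋₁ + pₖ₋₂ and qₖ = aₖqₖ₋₁ + qₖ₋₂:
  k=0: a=15, p=15, q=1
  k=1: a=12, p=181, q=12
  k=2: a=19, p=3454, q=229
  k=3: a=2, p=7089, q=470
  k=4: a=19, p=138145, q=9159

138145/9159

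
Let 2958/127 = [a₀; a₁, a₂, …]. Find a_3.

3

2958 = 23·127 + 37   →  a_0 = 23
127 = 3·37 + 16   →  a_1 = 3
37 = 2·16 + 5   →  a_2 = 2
16 = 3·5 + 1   →  a_3 = 3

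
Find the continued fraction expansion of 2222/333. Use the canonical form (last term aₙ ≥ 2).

[6; 1, 2, 18, 6]

2222 = 6×333 + 224
333 = 1×224 + 109
224 = 2×109 + 6
109 = 18×6 + 1
6 = 6×1 + 0  (stop)
So 2222/333 = [6; 1, 2, 18, 6].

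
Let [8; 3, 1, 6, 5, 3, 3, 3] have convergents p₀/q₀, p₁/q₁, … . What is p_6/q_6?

12149/1471

Using pₖ = aₖpₖ₋₁ + pₖ₋₂, qₖ = aₖqₖ₋₁ + qₖ₋₂ (with p₋₁=1, p₋₂=0, q₋₁=0, q₋₂=1):
  k=0: a=8, p=8, q=1
  k=1: a=3, p=25, q=3
  k=2: a=1, p=33, q=4
  k=3: a=6, p=223, q=27
  k=4: a=5, p=1148, q=139
  k=5: a=3, p=3667, q=444
  k=6: a=3, p=12149, q=1471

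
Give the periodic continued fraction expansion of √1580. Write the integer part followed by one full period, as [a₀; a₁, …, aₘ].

a₀ = ⌊√1580⌋ = 39.
With m₀=0, d₀=1 and mₖ₊₁ = dₖaₖ − mₖ, dₖ₊₁ = (n − mₖ₊₁²)/dₖ, aₖ₊₁ = ⌊(a₀+mₖ₊₁)/dₖ₊₁⌋:
  k=1: m=39, d=59, a=1
  k=2: m=20, d=20, a=2
  k=3: m=20, d=59, a=1
  k=4: m=39, d=1, a=78
d=1 and a=2a₀=78 at k=4, so the next step gives (m, d) = (39, 59) again — its k=1 value — and the period has length 4.

[39; 1, 2, 1, 78]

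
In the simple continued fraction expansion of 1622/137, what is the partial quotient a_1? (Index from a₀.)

1622 = 11·137 + 115   →  a_0 = 11
137 = 1·115 + 22   →  a_1 = 1

1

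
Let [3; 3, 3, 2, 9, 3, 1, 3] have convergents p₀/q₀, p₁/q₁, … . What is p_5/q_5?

2227/674

Using pₖ = aₖpₖ₋₁ + pₖ₋₂, qₖ = aₖqₖ₋₁ + qₖ₋₂ (with p₋₁=1, p₋₂=0, q₋₁=0, q₋₂=1):
  k=0: a=3, p=3, q=1
  k=1: a=3, p=10, q=3
  k=2: a=3, p=33, q=10
  k=3: a=2, p=76, q=23
  k=4: a=9, p=717, q=217
  k=5: a=3, p=2227, q=674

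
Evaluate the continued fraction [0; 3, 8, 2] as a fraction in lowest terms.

17/53

Fold from the inside: start with 2/1.
  8 + 1/2 = 17/2
  3 + 2/17 = 53/17
  0 + 17/53 = 17/53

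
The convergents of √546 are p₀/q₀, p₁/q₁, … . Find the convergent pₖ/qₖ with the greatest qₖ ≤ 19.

√546 = [23; 2, 1, 2, 1, 2, 46, …] (period length 6).
Convergents:
  p_0/q_0 = 23/1
  p_1/q_1 = 47/2
  p_2/q_2 = 70/3
  p_3/q_3 = 187/8
  p_4/q_4 = 257/11
  p_5/q_5 = 701/30
q_4 = 11 ≤ 19 < 30 = q_5, so the answer is 257/11.

257/11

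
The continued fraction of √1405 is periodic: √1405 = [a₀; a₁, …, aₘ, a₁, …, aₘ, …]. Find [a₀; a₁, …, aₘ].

a₀ = ⌊√1405⌋ = 37.
With m₀=0, d₀=1 and mₖ₊₁ = dₖaₖ − mₖ, dₖ₊₁ = (n − mₖ₊₁²)/dₖ, aₖ₊₁ = ⌊(a₀+mₖ₊₁)/dₖ₊₁⌋:
  k=1: m=37, d=36, a=2
  k=2: m=35, d=5, a=14
  k=3: m=35, d=36, a=2
  k=4: m=37, d=1, a=74
d=1 and a=2a₀=74 at k=4, so the next step gives (m, d) = (37, 36) again — its k=1 value — and the period has length 4.

[37; 2, 14, 2, 74]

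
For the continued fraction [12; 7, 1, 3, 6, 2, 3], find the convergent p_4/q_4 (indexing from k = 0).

2353/194

Using pₖ = aₖpₖ₋₁ + pₖ₋₂, qₖ = aₖqₖ₋₁ + qₖ₋₂ (with p₋₁=1, p₋₂=0, q₋₁=0, q₋₂=1):
  k=0: a=12, p=12, q=1
  k=1: a=7, p=85, q=7
  k=2: a=1, p=97, q=8
  k=3: a=3, p=376, q=31
  k=4: a=6, p=2353, q=194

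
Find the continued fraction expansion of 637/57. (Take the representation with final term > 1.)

[11; 5, 1, 2, 3]

637 = 11·57 + 10
57 = 5·10 + 7
10 = 1·7 + 3
7 = 2·3 + 1
3 = 3·1 + 0  (stop)
So 637/57 = [11; 5, 1, 2, 3].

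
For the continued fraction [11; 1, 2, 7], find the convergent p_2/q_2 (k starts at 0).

Using pₖ = aₖpₖ₋₁ + pₖ₋₂, qₖ = aₖqₖ₋₁ + qₖ₋₂ (with p₋₁=1, p₋₂=0, q₋₁=0, q₋₂=1):
  k=0: a=11, p=11, q=1
  k=1: a=1, p=12, q=1
  k=2: a=2, p=35, q=3

35/3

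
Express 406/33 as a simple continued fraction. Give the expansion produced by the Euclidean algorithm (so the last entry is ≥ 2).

406 = 12·33 + 10
33 = 3·10 + 3
10 = 3·3 + 1
3 = 3·1 + 0  (stop)
So 406/33 = [12; 3, 3, 3].

[12; 3, 3, 3]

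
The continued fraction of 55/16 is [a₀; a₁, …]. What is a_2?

3

55 = 3·16 + 7   →  a_0 = 3
16 = 2·7 + 2   →  a_1 = 2
7 = 3·2 + 1   →  a_2 = 3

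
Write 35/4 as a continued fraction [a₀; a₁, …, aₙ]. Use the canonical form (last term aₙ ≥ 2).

35 = 8*4 + 3
4 = 1*3 + 1
3 = 3*1 + 0  (stop)
So 35/4 = [8; 1, 3].

[8; 1, 3]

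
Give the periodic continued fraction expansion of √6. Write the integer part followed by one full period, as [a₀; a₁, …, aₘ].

a₀ = ⌊√6⌋ = 2.
With m₀=0, d₀=1 and mₖ₊₁ = dₖaₖ − mₖ, dₖ₊₁ = (n − mₖ₊₁²)/dₖ, aₖ₊₁ = ⌊(a₀+mₖ₊₁)/dₖ₊₁⌋:
  k=1: m=2, d=2, a=2
  k=2: m=2, d=1, a=4
d=1 and a=2a₀=4 at k=2, so the next step gives (m, d) = (2, 2) again — its k=1 value — and the period has length 2.

[2; 2, 4]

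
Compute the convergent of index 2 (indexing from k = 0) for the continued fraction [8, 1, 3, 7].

Using pₖ = aₖpₖ₋₁ + pₖ₋₂, qₖ = aₖqₖ₋₁ + qₖ₋₂ (with p₋₁=1, p₋₂=0, q₋₁=0, q₋₂=1):
  k=0: a=8, p=8, q=1
  k=1: a=1, p=9, q=1
  k=2: a=3, p=35, q=4

35/4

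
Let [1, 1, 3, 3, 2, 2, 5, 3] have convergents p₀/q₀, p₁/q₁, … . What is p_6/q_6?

698/395

Using pₖ = aₖpₖ₋₁ + pₖ₋₂, qₖ = aₖqₖ₋₁ + qₖ₋₂ (with p₋₁=1, p₋₂=0, q₋₁=0, q₋₂=1):
  k=0: a=1, p=1, q=1
  k=1: a=1, p=2, q=1
  k=2: a=3, p=7, q=4
  k=3: a=3, p=23, q=13
  k=4: a=2, p=53, q=30
  k=5: a=2, p=129, q=73
  k=6: a=5, p=698, q=395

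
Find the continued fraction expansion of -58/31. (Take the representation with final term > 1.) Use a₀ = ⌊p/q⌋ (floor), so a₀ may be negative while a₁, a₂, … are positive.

[-2; 7, 1, 3]

-58 = -2·31 + 4
31 = 7·4 + 3
4 = 1·3 + 1
3 = 3·1 + 0  (stop)
So -58/31 = [-2; 7, 1, 3].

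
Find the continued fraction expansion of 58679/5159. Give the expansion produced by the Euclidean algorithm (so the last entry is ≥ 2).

58679 = 11×5159 + 1930
5159 = 2×1930 + 1299
1930 = 1×1299 + 631
1299 = 2×631 + 37
631 = 17×37 + 2
37 = 18×2 + 1
2 = 2×1 + 0  (stop)
So 58679/5159 = [11; 2, 1, 2, 17, 18, 2].

[11; 2, 1, 2, 17, 18, 2]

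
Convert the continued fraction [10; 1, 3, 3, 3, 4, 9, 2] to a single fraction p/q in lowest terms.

Fold from the inside: start with 2/1.
  9 + 1/2 = 19/2
  4 + 2/19 = 78/19
  3 + 19/78 = 253/78
  3 + 78/253 = 837/253
  3 + 253/837 = 2764/837
  1 + 837/2764 = 3601/2764
  10 + 2764/3601 = 38774/3601

38774/3601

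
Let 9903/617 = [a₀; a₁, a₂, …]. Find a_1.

9903 = 16·617 + 31   →  a_0 = 16
617 = 19·31 + 28   →  a_1 = 19

19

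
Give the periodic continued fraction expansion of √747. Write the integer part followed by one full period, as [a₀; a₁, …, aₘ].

[27; 3, 54]

a₀ = ⌊√747⌋ = 27.
With m₀=0, d₀=1 and mₖ₊₁ = dₖaₖ − mₖ, dₖ₊₁ = (n − mₖ₊₁²)/dₖ, aₖ₊₁ = ⌊(a₀+mₖ₊₁)/dₖ₊₁⌋:
  k=1: m=27, d=18, a=3
  k=2: m=27, d=1, a=54
d=1 and a=2a₀=54 at k=2, so the next step gives (m, d) = (27, 18) again — its k=1 value — and the period has length 2.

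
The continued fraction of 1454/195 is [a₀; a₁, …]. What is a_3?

4

1454 = 7·195 + 89   →  a_0 = 7
195 = 2·89 + 17   →  a_1 = 2
89 = 5·17 + 4   →  a_2 = 5
17 = 4·4 + 1   →  a_3 = 4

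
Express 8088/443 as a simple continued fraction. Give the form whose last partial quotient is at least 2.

[18; 3, 1, 7, 1, 3, 3]

8088 = 18×443 + 114
443 = 3×114 + 101
114 = 1×101 + 13
101 = 7×13 + 10
13 = 1×10 + 3
10 = 3×3 + 1
3 = 3×1 + 0  (stop)
So 8088/443 = [18; 3, 1, 7, 1, 3, 3].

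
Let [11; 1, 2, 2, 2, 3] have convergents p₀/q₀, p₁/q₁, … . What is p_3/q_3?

82/7

Using pₖ = aₖpₖ₋₁ + pₖ₋₂, qₖ = aₖqₖ₋₁ + qₖ₋₂ (with p₋₁=1, p₋₂=0, q₋₁=0, q₋₂=1):
  k=0: a=11, p=11, q=1
  k=1: a=1, p=12, q=1
  k=2: a=2, p=35, q=3
  k=3: a=2, p=82, q=7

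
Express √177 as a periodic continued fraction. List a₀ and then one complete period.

[13; 3, 3, 2, 8, 2, 3, 3, 26]

a₀ = ⌊√177⌋ = 13.
With m₀=0, d₀=1 and mₖ₊₁ = dₖaₖ − mₖ, dₖ₊₁ = (n − mₖ₊₁²)/dₖ, aₖ₊₁ = ⌊(a₀+mₖ₊₁)/dₖ₊₁⌋:
  k=1: m=13, d=8, a=3
  k=2: m=11, d=7, a=3
  k=3: m=10, d=11, a=2
  k=4: m=12, d=3, a=8
  k=5: m=12, d=11, a=2
  k=6: m=10, d=7, a=3
  k=7: m=11, d=8, a=3
  k=8: m=13, d=1, a=26
d=1 and a=2a₀=26 at k=8, so the next step gives (m, d) = (13, 8) again — its k=1 value — and the period has length 8.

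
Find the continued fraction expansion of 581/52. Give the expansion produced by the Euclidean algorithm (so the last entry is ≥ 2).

[11; 5, 1, 3, 2]

581 = 11×52 + 9
52 = 5×9 + 7
9 = 1×7 + 2
7 = 3×2 + 1
2 = 2×1 + 0  (stop)
So 581/52 = [11; 5, 1, 3, 2].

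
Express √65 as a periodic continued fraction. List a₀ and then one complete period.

[8; 16]

a₀ = ⌊√65⌋ = 8.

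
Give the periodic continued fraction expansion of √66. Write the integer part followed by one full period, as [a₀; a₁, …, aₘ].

a₀ = ⌊√66⌋ = 8.
With m₀=0, d₀=1 and mₖ₊₁ = dₖaₖ − mₖ, dₖ₊₁ = (n − mₖ₊₁²)/dₖ, aₖ₊₁ = ⌊(a₀+mₖ₊₁)/dₖ₊₁⌋:
  k=1: m=8, d=2, a=8
  k=2: m=8, d=1, a=16
d=1 and a=2a₀=16 at k=2, so the next step gives (m, d) = (8, 2) again — its k=1 value — and the period has length 2.

[8; 8, 16]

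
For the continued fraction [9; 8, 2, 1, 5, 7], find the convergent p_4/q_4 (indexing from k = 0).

Using pₖ = aₖpₖ₋₁ + pₖ₋₂, qₖ = aₖqₖ₋₁ + qₖ₋₂ (with p₋₁=1, p₋₂=0, q₋₁=0, q₋₂=1):
  k=0: a=9, p=9, q=1
  k=1: a=8, p=73, q=8
  k=2: a=2, p=155, q=17
  k=3: a=1, p=228, q=25
  k=4: a=5, p=1295, q=142

1295/142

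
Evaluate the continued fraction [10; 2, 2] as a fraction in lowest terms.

Fold from the inside: start with 2/1.
  2 + 1/2 = 5/2
  10 + 2/5 = 52/5

52/5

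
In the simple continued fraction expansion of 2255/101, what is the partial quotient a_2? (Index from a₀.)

16

2255 = 22·101 + 33   →  a_0 = 22
101 = 3·33 + 2   →  a_1 = 3
33 = 16·2 + 1   →  a_2 = 16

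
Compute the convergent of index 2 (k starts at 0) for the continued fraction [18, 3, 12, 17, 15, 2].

Using pₖ = aₖpₖ₋₁ + pₖ₋₂, qₖ = aₖqₖ₋₁ + qₖ₋₂ (with p₋₁=1, p₋₂=0, q₋₁=0, q₋₂=1):
  k=0: a=18, p=18, q=1
  k=1: a=3, p=55, q=3
  k=2: a=12, p=678, q=37

678/37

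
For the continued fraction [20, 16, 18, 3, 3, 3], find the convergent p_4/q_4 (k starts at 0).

Using pₖ = aₖpₖ₋₁ + pₖ₋₂, qₖ = aₖqₖ₋₁ + qₖ₋₂ (with p₋₁=1, p₋₂=0, q₋₁=0, q₋₂=1):
  k=0: a=20, p=20, q=1
  k=1: a=16, p=321, q=16
  k=2: a=18, p=5798, q=289
  k=3: a=3, p=17715, q=883
  k=4: a=3, p=58943, q=2938

58943/2938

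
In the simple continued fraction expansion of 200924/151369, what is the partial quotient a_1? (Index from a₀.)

200924 = 1·151369 + 49555   →  a_0 = 1
151369 = 3·49555 + 2704   →  a_1 = 3

3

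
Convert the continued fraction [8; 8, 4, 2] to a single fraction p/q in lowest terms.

601/74

Using pₖ = aₖpₖ₋₁ + pₖ₋₂ and qₖ = aₖqₖ₋₁ + qₖ₋₂:
  k=0: a=8, p=8, q=1
  k=1: a=8, p=65, q=8
  k=2: a=4, p=268, q=33
  k=3: a=2, p=601, q=74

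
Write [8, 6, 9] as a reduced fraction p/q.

449/55

Fold from the inside: start with 9/1.
  6 + 1/9 = 55/9
  8 + 9/55 = 449/55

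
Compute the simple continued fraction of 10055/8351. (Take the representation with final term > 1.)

[1; 4, 1, 9, 12, 14]

10055 = 1·8351 + 1704
8351 = 4·1704 + 1535
1704 = 1·1535 + 169
1535 = 9·169 + 14
169 = 12·14 + 1
14 = 14·1 + 0  (stop)
So 10055/8351 = [1; 4, 1, 9, 12, 14].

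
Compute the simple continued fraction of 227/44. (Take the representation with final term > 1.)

227 = 5×44 + 7
44 = 6×7 + 2
7 = 3×2 + 1
2 = 2×1 + 0  (stop)
So 227/44 = [5; 6, 3, 2].

[5; 6, 3, 2]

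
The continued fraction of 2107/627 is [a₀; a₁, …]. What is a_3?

2107 = 3·627 + 226   →  a_0 = 3
627 = 2·226 + 175   →  a_1 = 2
226 = 1·175 + 51   →  a_2 = 1
175 = 3·51 + 22   →  a_3 = 3

3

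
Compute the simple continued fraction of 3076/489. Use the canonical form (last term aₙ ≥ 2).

3076 = 6*489 + 142
489 = 3*142 + 63
142 = 2*63 + 16
63 = 3*16 + 15
16 = 1*15 + 1
15 = 15*1 + 0  (stop)
So 3076/489 = [6; 3, 2, 3, 1, 15].

[6; 3, 2, 3, 1, 15]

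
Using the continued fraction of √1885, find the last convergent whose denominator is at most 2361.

√1885 = [43; 2, 2, 2, 86, …] (period length 4).
Convergents:
  p_0/q_0 = 43/1
  p_1/q_1 = 87/2
  p_2/q_2 = 217/5
  p_3/q_3 = 521/12
  p_4/q_4 = 45023/1037
  p_5/q_5 = 90567/2086
  p_6/q_6 = 226157/5209
q_5 = 2086 ≤ 2361 < 5209 = q_6, so the answer is 90567/2086.

90567/2086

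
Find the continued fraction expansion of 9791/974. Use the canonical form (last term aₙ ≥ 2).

9791 = 10×974 + 51
974 = 19×51 + 5
51 = 10×5 + 1
5 = 5×1 + 0  (stop)
So 9791/974 = [10; 19, 10, 5].

[10; 19, 10, 5]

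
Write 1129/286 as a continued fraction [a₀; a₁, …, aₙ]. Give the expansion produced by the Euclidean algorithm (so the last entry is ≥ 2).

[3; 1, 18, 15]

1129 = 3·286 + 271
286 = 1·271 + 15
271 = 18·15 + 1
15 = 15·1 + 0  (stop)
So 1129/286 = [3; 1, 18, 15].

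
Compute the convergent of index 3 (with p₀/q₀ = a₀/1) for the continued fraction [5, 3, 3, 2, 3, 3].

122/23

Using pₖ = aₖpₖ₋₁ + pₖ₋₂, qₖ = aₖqₖ₋₁ + qₖ₋₂ (with p₋₁=1, p₋₂=0, q₋₁=0, q₋₂=1):
  k=0: a=5, p=5, q=1
  k=1: a=3, p=16, q=3
  k=2: a=3, p=53, q=10
  k=3: a=2, p=122, q=23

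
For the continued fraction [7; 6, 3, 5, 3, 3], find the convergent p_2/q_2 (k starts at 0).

Using pₖ = aₖpₖ₋₁ + pₖ₋₂, qₖ = aₖqₖ₋₁ + qₖ₋₂ (with p₋₁=1, p₋₂=0, q₋₁=0, q₋₂=1):
  k=0: a=7, p=7, q=1
  k=1: a=6, p=43, q=6
  k=2: a=3, p=136, q=19

136/19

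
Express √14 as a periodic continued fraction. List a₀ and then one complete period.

[3; 1, 2, 1, 6]

a₀ = ⌊√14⌋ = 3.
With m₀=0, d₀=1 and mₖ₊₁ = dₖaₖ − mₖ, dₖ₊₁ = (n − mₖ₊₁²)/dₖ, aₖ₊₁ = ⌊(a₀+mₖ₊₁)/dₖ₊₁⌋:
  k=1: m=3, d=5, a=1
  k=2: m=2, d=2, a=2
  k=3: m=2, d=5, a=1
  k=4: m=3, d=1, a=6
d=1 and a=2a₀=6 at k=4, so the next step gives (m, d) = (3, 5) again — its k=1 value — and the period has length 4.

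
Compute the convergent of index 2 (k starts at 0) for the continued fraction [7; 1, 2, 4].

23/3

Using pₖ = aₖpₖ₋₁ + pₖ₋₂, qₖ = aₖqₖ₋₁ + qₖ₋₂ (with p₋₁=1, p₋₂=0, q₋₁=0, q₋₂=1):
  k=0: a=7, p=7, q=1
  k=1: a=1, p=8, q=1
  k=2: a=2, p=23, q=3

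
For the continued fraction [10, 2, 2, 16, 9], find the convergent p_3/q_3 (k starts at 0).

Using pₖ = aₖpₖ₋₁ + pₖ₋₂, qₖ = aₖqₖ₋₁ + qₖ₋₂ (with p₋₁=1, p₋₂=0, q₋₁=0, q₋₂=1):
  k=0: a=10, p=10, q=1
  k=1: a=2, p=21, q=2
  k=2: a=2, p=52, q=5
  k=3: a=16, p=853, q=82

853/82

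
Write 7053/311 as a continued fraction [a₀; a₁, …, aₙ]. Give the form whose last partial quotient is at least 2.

7053 = 22·311 + 211
311 = 1·211 + 100
211 = 2·100 + 11
100 = 9·11 + 1
11 = 11·1 + 0  (stop)
So 7053/311 = [22; 1, 2, 9, 11].

[22; 1, 2, 9, 11]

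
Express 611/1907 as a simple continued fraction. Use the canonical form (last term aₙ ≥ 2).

[0; 3, 8, 3, 1, 8, 2]

611 = 0*1907 + 611
1907 = 3*611 + 74
611 = 8*74 + 19
74 = 3*19 + 17
19 = 1*17 + 2
17 = 8*2 + 1
2 = 2*1 + 0  (stop)
So 611/1907 = [0; 3, 8, 3, 1, 8, 2].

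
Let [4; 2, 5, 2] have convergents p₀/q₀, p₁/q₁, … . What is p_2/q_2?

Using pₖ = aₖpₖ₋₁ + pₖ₋₂, qₖ = aₖqₖ₋₁ + qₖ₋₂ (with p₋₁=1, p₋₂=0, q₋₁=0, q₋₂=1):
  k=0: a=4, p=4, q=1
  k=1: a=2, p=9, q=2
  k=2: a=5, p=49, q=11

49/11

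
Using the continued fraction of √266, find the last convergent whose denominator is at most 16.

212/13

√266 = [16; 3, 4, 3, 32, …] (period length 4).
Convergents:
  p_0/q_0 = 16/1
  p_1/q_1 = 49/3
  p_2/q_2 = 212/13
  p_3/q_3 = 685/42
q_2 = 13 ≤ 16 < 42 = q_3, so the answer is 212/13.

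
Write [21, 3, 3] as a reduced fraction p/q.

Fold from the inside: start with 3/1.
  3 + 1/3 = 10/3
  21 + 3/10 = 213/10

213/10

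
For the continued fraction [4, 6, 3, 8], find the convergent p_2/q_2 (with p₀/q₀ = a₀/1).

79/19

Using pₖ = aₖpₖ₋₁ + pₖ₋₂, qₖ = aₖqₖ₋₁ + qₖ₋₂ (with p₋₁=1, p₋₂=0, q₋₁=0, q₋₂=1):
  k=0: a=4, p=4, q=1
  k=1: a=6, p=25, q=6
  k=2: a=3, p=79, q=19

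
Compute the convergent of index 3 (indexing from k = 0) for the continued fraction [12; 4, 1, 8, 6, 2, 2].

Using pₖ = aₖpₖ₋₁ + pₖ₋₂, qₖ = aₖqₖ₋₁ + qₖ₋₂ (with p₋₁=1, p₋₂=0, q₋₁=0, q₋₂=1):
  k=0: a=12, p=12, q=1
  k=1: a=4, p=49, q=4
  k=2: a=1, p=61, q=5
  k=3: a=8, p=537, q=44

537/44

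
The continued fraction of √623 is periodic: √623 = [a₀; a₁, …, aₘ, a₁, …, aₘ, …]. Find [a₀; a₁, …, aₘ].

a₀ = ⌊√623⌋ = 24.

[24; 1, 23, 1, 48]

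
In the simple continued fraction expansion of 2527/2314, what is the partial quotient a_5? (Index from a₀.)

2527 = 1·2314 + 213   →  a_0 = 1
2314 = 10·213 + 184   →  a_1 = 10
213 = 1·184 + 29   →  a_2 = 1
184 = 6·29 + 10   →  a_3 = 6
29 = 2·10 + 9   →  a_4 = 2
10 = 1·9 + 1   →  a_5 = 1

1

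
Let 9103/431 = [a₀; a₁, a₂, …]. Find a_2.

9103 = 21·431 + 52   →  a_0 = 21
431 = 8·52 + 15   →  a_1 = 8
52 = 3·15 + 7   →  a_2 = 3

3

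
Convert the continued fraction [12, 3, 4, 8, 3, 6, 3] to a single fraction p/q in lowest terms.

Fold from the inside: start with 3/1.
  6 + 1/3 = 19/3
  3 + 3/19 = 60/19
  8 + 19/60 = 499/60
  4 + 60/499 = 2056/499
  3 + 499/2056 = 6667/2056
  12 + 2056/6667 = 82060/6667

82060/6667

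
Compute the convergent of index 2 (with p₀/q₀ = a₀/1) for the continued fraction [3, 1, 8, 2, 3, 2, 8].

35/9

Using pₖ = aₖpₖ₋₁ + pₖ₋₂, qₖ = aₖqₖ₋₁ + qₖ₋₂ (with p₋₁=1, p₋₂=0, q₋₁=0, q₋₂=1):
  k=0: a=3, p=3, q=1
  k=1: a=1, p=4, q=1
  k=2: a=8, p=35, q=9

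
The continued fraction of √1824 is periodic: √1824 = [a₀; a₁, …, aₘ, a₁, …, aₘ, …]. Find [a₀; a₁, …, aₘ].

[42; 1, 2, 2, 2, 1, 84]

a₀ = ⌊√1824⌋ = 42.
With m₀=0, d₀=1 and mₖ₊₁ = dₖaₖ − mₖ, dₖ₊₁ = (n − mₖ₊₁²)/dₖ, aₖ₊₁ = ⌊(a₀+mₖ₊₁)/dₖ₊₁⌋:
  k=1: m=42, d=60, a=1
  k=2: m=18, d=25, a=2
  k=3: m=32, d=32, a=2
  k=4: m=32, d=25, a=2
  k=5: m=18, d=60, a=1
  k=6: m=42, d=1, a=84
d=1 and a=2a₀=84 at k=6, so the next step gives (m, d) = (42, 60) again — its k=1 value — and the period has length 6.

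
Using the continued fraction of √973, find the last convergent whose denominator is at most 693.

15035/482

√973 = [31; 5, 5, 2, 8, 2, 5, 5, 62, …] (period length 8).
Convergents:
  p_0/q_0 = 31/1
  p_1/q_1 = 156/5
  p_2/q_2 = 811/26
  p_3/q_3 = 1778/57
  p_4/q_4 = 15035/482
  p_5/q_5 = 31848/1021
q_4 = 482 ≤ 693 < 1021 = q_5, so the answer is 15035/482.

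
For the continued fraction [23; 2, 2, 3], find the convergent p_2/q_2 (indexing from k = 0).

Using pₖ = aₖpₖ₋₁ + pₖ₋₂, qₖ = aₖqₖ₋₁ + qₖ₋₂ (with p₋₁=1, p₋₂=0, q₋₁=0, q₋₂=1):
  k=0: a=23, p=23, q=1
  k=1: a=2, p=47, q=2
  k=2: a=2, p=117, q=5

117/5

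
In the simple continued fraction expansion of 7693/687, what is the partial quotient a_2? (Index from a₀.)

19

7693 = 11·687 + 136   →  a_0 = 11
687 = 5·136 + 7   →  a_1 = 5
136 = 19·7 + 3   →  a_2 = 19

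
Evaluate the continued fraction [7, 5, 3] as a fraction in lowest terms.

115/16

Using pₖ = aₖpₖ₋₁ + pₖ₋₂ and qₖ = aₖqₖ₋₁ + qₖ₋₂:
  k=0: a=7, p=7, q=1
  k=1: a=5, p=36, q=5
  k=2: a=3, p=115, q=16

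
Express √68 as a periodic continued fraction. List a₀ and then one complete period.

a₀ = ⌊√68⌋ = 8.
With m₀=0, d₀=1 and mₖ₊₁ = dₖaₖ − mₖ, dₖ₊₁ = (n − mₖ₊₁²)/dₖ, aₖ₊₁ = ⌊(a₀+mₖ₊₁)/dₖ₊₁⌋:
  k=1: m=8, d=4, a=4
  k=2: m=8, d=1, a=16
d=1 and a=2a₀=16 at k=2, so the next step gives (m, d) = (8, 4) again — its k=1 value — and the period has length 2.

[8; 4, 16]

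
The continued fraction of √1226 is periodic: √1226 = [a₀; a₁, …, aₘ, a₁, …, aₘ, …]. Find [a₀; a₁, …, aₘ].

a₀ = ⌊√1226⌋ = 35.
With m₀=0, d₀=1 and mₖ₊₁ = dₖaₖ − mₖ, dₖ₊₁ = (n − mₖ₊₁²)/dₖ, aₖ₊₁ = ⌊(a₀+mₖ₊₁)/dₖ₊₁⌋:
  k=1: m=35, d=1, a=70
d=1 and a=2a₀=70 at k=1, so the next step gives (m, d) = (35, 1) again — its k=1 value — and the period has length 1.

[35; 70]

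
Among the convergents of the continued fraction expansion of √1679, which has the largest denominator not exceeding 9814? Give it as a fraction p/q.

137719/3361

√1679 = [40; 1, 39, 1, 80, …] (period length 4).
Convergents:
  p_0/q_0 = 40/1
  p_1/q_1 = 41/1
  p_2/q_2 = 1639/40
  p_3/q_3 = 1680/41
  p_4/q_4 = 136039/3320
  p_5/q_5 = 137719/3361
  p_6/q_6 = 5507080/134399
q_5 = 3361 ≤ 9814 < 134399 = q_6, so the answer is 137719/3361.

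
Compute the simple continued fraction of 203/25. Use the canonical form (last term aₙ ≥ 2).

[8; 8, 3]

203 = 8·25 + 3
25 = 8·3 + 1
3 = 3·1 + 0  (stop)
So 203/25 = [8; 8, 3].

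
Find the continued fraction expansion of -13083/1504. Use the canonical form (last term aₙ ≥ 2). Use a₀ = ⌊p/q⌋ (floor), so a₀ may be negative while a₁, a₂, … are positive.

[-9; 3, 3, 8, 18]

-13083 = -9*1504 + 453
1504 = 3*453 + 145
453 = 3*145 + 18
145 = 8*18 + 1
18 = 18*1 + 0  (stop)
So -13083/1504 = [-9; 3, 3, 8, 18].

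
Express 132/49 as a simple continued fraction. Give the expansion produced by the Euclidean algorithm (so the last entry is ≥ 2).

[2; 1, 2, 3, 1, 3]

132 = 2·49 + 34
49 = 1·34 + 15
34 = 2·15 + 4
15 = 3·4 + 3
4 = 1·3 + 1
3 = 3·1 + 0  (stop)
So 132/49 = [2; 1, 2, 3, 1, 3].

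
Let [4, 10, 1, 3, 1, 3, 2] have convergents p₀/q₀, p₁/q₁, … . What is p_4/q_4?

Using pₖ = aₖpₖ₋₁ + pₖ₋₂, qₖ = aₖqₖ₋₁ + qₖ₋₂ (with p₋₁=1, p₋₂=0, q₋₁=0, q₋₂=1):
  k=0: a=4, p=4, q=1
  k=1: a=10, p=41, q=10
  k=2: a=1, p=45, q=11
  k=3: a=3, p=176, q=43
  k=4: a=1, p=221, q=54

221/54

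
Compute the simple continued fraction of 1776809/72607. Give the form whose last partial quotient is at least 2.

[24; 2, 8, 3, 3, 11, 2, 17]

1776809 = 24×72607 + 34241
72607 = 2×34241 + 4125
34241 = 8×4125 + 1241
4125 = 3×1241 + 402
1241 = 3×402 + 35
402 = 11×35 + 17
35 = 2×17 + 1
17 = 17×1 + 0  (stop)
So 1776809/72607 = [24; 2, 8, 3, 3, 11, 2, 17].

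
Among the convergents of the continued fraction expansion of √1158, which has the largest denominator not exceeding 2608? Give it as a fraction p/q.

78710/2313

√1158 = [34; 34, 68, …] (period length 2).
Convergents:
  p_0/q_0 = 34/1
  p_1/q_1 = 1157/34
  p_2/q_2 = 78710/2313
  p_3/q_3 = 2677297/78676
q_2 = 2313 ≤ 2608 < 78676 = q_3, so the answer is 78710/2313.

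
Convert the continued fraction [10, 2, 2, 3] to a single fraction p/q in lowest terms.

177/17

Fold from the inside: start with 3/1.
  2 + 1/3 = 7/3
  2 + 3/7 = 17/7
  10 + 7/17 = 177/17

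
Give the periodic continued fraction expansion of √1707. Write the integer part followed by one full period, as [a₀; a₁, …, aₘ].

a₀ = ⌊√1707⌋ = 41.
With m₀=0, d₀=1 and mₖ₊₁ = dₖaₖ − mₖ, dₖ₊₁ = (n − mₖ₊₁²)/dₖ, aₖ₊₁ = ⌊(a₀+mₖ₊₁)/dₖ₊₁⌋:
  k=1: m=41, d=26, a=3
  k=2: m=37, d=13, a=6
  k=3: m=41, d=2, a=41
  k=4: m=41, d=13, a=6
  k=5: m=37, d=26, a=3
  k=6: m=41, d=1, a=82
d=1 and a=2a₀=82 at k=6, so the next step gives (m, d) = (41, 26) again — its k=1 value — and the period has length 6.

[41; 3, 6, 41, 6, 3, 82]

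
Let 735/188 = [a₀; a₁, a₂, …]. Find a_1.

735 = 3·188 + 171   →  a_0 = 3
188 = 1·171 + 17   →  a_1 = 1

1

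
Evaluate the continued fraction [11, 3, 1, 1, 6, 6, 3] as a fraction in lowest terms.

10098/895

Fold from the inside: start with 3/1.
  6 + 1/3 = 19/3
  6 + 3/19 = 117/19
  1 + 19/117 = 136/117
  1 + 117/136 = 253/136
  3 + 136/253 = 895/253
  11 + 253/895 = 10098/895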